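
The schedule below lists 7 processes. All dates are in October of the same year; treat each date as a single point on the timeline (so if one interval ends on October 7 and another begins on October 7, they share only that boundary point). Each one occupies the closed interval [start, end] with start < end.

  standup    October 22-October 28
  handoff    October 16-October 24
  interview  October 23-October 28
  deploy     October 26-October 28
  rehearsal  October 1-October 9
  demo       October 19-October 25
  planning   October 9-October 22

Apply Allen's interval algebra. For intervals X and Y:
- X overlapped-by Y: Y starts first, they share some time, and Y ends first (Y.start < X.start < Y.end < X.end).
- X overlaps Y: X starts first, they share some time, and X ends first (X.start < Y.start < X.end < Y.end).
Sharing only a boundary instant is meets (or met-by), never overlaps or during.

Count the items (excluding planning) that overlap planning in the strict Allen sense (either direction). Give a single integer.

Target planning = [October 9, October 22].
demo [October 19, October 25] → overlapped-by → counts.
deploy [October 26, October 28] → after → no.
handoff [October 16, October 24] → overlapped-by → counts.
interview [October 23, October 28] → after → no.
rehearsal [October 1, October 9] → meets → no.
standup [October 22, October 28] → met-by → no.
Total: 2.

2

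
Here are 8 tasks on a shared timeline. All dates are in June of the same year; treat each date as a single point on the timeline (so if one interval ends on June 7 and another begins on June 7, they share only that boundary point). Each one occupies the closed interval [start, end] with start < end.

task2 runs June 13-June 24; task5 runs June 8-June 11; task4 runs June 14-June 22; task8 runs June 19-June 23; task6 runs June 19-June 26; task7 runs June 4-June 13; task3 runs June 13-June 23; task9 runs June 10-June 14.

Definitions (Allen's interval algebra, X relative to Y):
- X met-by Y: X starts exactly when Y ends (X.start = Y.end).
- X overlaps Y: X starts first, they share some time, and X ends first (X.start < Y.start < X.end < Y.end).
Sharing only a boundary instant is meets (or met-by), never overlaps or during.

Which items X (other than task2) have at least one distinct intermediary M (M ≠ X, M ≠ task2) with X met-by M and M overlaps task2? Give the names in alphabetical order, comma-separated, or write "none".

Target task2 = [June 13, June 24].
Intermediaries M with M overlaps task2: task9.
Via task9 — items with X met-by task9: task4.
Union: task4.

task4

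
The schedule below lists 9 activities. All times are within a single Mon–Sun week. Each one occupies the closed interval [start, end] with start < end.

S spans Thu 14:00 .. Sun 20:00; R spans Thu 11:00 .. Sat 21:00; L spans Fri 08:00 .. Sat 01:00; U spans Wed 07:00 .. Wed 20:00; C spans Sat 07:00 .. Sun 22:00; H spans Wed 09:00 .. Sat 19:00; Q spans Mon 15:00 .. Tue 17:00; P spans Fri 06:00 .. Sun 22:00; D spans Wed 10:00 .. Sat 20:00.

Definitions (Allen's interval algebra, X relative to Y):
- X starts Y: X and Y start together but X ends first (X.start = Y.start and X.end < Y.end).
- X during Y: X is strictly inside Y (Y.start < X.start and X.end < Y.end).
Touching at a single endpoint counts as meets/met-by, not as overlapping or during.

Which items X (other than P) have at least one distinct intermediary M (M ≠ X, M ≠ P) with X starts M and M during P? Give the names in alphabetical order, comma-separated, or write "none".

Target P = [Fri 06:00, Sun 22:00].
Intermediaries M with M during P: L.
Via L — items with X starts L: none.
Union: none.

none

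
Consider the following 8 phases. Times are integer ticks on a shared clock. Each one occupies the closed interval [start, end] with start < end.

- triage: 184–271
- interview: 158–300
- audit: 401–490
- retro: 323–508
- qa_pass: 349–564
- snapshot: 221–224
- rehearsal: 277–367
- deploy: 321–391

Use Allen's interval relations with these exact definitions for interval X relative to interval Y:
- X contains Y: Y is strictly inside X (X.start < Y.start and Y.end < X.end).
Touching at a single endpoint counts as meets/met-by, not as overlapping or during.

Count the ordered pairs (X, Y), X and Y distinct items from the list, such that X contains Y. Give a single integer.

Checking all 56 ordered pairs for relation 'contains'; matching pairs in alphabetical order:
(interview, snapshot): interview contains snapshot ✓
(interview, triage): interview contains triage ✓
(qa_pass, audit): qa_pass contains audit ✓
(retro, audit): retro contains audit ✓
(triage, snapshot): triage contains snapshot ✓
Count: 5.

5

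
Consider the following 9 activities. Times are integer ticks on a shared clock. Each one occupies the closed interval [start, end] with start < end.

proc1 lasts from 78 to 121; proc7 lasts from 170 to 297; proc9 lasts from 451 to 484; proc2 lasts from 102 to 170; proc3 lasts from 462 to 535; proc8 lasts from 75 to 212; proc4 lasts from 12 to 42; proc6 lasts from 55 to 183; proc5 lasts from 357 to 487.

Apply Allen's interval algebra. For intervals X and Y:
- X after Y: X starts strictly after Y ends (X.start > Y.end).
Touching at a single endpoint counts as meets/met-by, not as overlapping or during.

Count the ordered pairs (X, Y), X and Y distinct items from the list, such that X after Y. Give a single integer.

Checking all 72 ordered pairs for relation 'after'; matching pairs in alphabetical order:
(proc1, proc4): proc1 after proc4 ✓
(proc2, proc4): proc2 after proc4 ✓
(proc3, proc1): proc3 after proc1 ✓
(proc3, proc2): proc3 after proc2 ✓
(proc3, proc4): proc3 after proc4 ✓
(proc3, proc6): proc3 after proc6 ✓
(proc3, proc7): proc3 after proc7 ✓
(proc3, proc8): proc3 after proc8 ✓
(proc5, proc1): proc5 after proc1 ✓
(proc5, proc2): proc5 after proc2 ✓
(proc5, proc4): proc5 after proc4 ✓
(proc5, proc6): proc5 after proc6 ✓
(proc5, proc7): proc5 after proc7 ✓
(proc5, proc8): proc5 after proc8 ✓
(proc6, proc4): proc6 after proc4 ✓
(proc7, proc1): proc7 after proc1 ✓
(proc7, proc4): proc7 after proc4 ✓
(proc8, proc4): proc8 after proc4 ✓
(proc9, proc1): proc9 after proc1 ✓
(proc9, proc2): proc9 after proc2 ✓
(proc9, proc4): proc9 after proc4 ✓
(proc9, proc6): proc9 after proc6 ✓
(proc9, proc7): proc9 after proc7 ✓
(proc9, proc8): proc9 after proc8 ✓
Count: 24.

24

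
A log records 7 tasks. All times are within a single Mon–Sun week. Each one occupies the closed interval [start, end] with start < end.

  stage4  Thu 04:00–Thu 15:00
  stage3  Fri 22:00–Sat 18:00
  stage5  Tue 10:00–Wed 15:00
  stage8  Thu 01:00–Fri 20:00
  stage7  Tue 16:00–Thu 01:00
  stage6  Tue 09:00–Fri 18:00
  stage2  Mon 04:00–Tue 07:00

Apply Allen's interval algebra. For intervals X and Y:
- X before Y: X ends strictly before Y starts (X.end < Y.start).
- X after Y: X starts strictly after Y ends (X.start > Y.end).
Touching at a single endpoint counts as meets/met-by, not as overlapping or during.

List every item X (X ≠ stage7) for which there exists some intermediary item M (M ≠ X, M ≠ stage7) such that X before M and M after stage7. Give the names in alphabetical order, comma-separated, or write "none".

Target stage7 = [Tue 16:00, Thu 01:00].
Intermediaries M with M after stage7: stage3, stage4.
Via stage3 — items with X before stage3: stage2, stage4, stage5, stage6, stage8.
Via stage4 — items with X before stage4: stage2, stage5.
Union: stage2, stage4, stage5, stage6, stage8.

stage2, stage4, stage5, stage6, stage8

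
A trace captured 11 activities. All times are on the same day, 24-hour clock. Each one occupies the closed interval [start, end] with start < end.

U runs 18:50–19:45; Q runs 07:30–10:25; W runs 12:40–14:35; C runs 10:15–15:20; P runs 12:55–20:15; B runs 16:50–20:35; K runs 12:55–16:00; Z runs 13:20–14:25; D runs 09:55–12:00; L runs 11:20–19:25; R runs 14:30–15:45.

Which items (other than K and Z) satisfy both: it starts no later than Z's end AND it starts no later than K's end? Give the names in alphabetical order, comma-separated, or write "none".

C, D, L, P, Q, W

Conditions: its start is no later than Z's end (X.start <= 14:25) AND its start is no later than K's end (X.start <= 16:00).
B: start 16:50 <= 14:25? ✗; start 16:50 <= 16:00? ✗ → no.
C: start 10:15 <= 14:25? ✓; start 10:15 <= 16:00? ✓ → yes.
D: start 09:55 <= 14:25? ✓; start 09:55 <= 16:00? ✓ → yes.
L: start 11:20 <= 14:25? ✓; start 11:20 <= 16:00? ✓ → yes.
P: start 12:55 <= 14:25? ✓; start 12:55 <= 16:00? ✓ → yes.
Q: start 07:30 <= 14:25? ✓; start 07:30 <= 16:00? ✓ → yes.
R: start 14:30 <= 14:25? ✗; start 14:30 <= 16:00? ✓ → no.
U: start 18:50 <= 14:25? ✗; start 18:50 <= 16:00? ✗ → no.
W: start 12:40 <= 14:25? ✓; start 12:40 <= 16:00? ✓ → yes.
Result: C, D, L, P, Q, W.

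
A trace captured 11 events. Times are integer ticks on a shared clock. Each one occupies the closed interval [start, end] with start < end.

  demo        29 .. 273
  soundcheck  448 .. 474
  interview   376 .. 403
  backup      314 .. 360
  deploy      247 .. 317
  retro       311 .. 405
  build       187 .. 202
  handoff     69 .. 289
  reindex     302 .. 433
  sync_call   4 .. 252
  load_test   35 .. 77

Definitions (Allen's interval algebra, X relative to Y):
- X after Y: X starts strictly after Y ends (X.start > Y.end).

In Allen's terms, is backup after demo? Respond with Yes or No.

backup = [314, 360], demo = [29, 273].
Actual relation of backup to demo: after.
Asked whether 'after' holds → Yes.

Yes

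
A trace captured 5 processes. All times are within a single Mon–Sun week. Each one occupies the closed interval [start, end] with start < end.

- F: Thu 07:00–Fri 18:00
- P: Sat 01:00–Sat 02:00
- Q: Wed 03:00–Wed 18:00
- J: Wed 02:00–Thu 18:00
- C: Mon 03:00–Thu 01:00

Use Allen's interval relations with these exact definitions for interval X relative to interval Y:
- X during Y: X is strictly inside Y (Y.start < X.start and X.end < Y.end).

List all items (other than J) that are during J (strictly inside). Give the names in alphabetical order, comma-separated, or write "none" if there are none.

Q

Target J = [Wed 02:00, Thu 18:00].
C [Mon 03:00, Thu 01:00] → overlaps → no.
F [Thu 07:00, Fri 18:00] → overlapped-by → no.
P [Sat 01:00, Sat 02:00] → after → no.
Q [Wed 03:00, Wed 18:00] → during → yes.
Result: Q.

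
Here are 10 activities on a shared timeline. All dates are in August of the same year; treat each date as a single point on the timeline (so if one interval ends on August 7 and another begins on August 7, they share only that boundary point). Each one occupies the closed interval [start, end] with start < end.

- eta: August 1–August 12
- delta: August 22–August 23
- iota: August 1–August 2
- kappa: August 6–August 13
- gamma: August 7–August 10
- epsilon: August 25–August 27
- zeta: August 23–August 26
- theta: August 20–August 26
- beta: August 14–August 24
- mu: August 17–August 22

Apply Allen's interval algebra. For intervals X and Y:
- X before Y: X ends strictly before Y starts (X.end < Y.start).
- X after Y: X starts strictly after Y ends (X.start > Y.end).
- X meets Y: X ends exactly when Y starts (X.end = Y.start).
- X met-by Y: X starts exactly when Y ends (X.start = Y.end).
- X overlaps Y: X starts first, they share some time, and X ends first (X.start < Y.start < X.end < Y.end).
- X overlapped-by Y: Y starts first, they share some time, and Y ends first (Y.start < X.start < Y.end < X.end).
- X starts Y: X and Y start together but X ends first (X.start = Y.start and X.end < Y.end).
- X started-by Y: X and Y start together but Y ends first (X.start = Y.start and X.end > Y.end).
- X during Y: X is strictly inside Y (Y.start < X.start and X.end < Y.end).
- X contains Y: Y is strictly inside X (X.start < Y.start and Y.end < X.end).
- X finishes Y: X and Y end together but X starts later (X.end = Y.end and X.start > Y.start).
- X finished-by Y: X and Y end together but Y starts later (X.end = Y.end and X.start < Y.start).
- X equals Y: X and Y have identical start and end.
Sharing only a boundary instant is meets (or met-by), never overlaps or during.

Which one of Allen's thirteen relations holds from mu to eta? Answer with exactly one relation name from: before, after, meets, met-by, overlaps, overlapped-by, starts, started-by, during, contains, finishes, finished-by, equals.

mu = [August 17, August 22]; eta = [August 1, August 12].
Compare endpoints: mu.start > eta.start, mu.start > eta.end, mu.end > eta.start, mu.end > eta.end.
That pattern is 'after'.

after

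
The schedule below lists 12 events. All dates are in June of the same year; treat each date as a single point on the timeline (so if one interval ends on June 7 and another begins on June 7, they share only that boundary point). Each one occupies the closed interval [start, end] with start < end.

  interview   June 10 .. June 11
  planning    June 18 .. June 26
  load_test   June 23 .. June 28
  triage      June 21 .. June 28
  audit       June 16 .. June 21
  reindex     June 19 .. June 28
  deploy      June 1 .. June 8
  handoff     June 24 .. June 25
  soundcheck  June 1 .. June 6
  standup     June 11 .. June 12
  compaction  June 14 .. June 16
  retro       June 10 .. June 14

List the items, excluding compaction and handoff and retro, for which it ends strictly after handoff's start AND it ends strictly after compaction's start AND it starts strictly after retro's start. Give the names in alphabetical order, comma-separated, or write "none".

load_test, planning, reindex, triage

Conditions: its end is strictly after handoff's start (X.end > June 24) AND its end is strictly after compaction's start (X.end > June 14) AND its start is strictly after retro's start (X.start > June 10).
audit: end June 21 > June 24? ✗; end June 21 > June 14? ✓; start June 16 > June 10? ✓ → no.
deploy: end June 8 > June 24? ✗; end June 8 > June 14? ✗; start June 1 > June 10? ✗ → no.
interview: end June 11 > June 24? ✗; end June 11 > June 14? ✗; start June 10 > June 10? ✗ → no.
load_test: end June 28 > June 24? ✓; end June 28 > June 14? ✓; start June 23 > June 10? ✓ → yes.
planning: end June 26 > June 24? ✓; end June 26 > June 14? ✓; start June 18 > June 10? ✓ → yes.
reindex: end June 28 > June 24? ✓; end June 28 > June 14? ✓; start June 19 > June 10? ✓ → yes.
soundcheck: end June 6 > June 24? ✗; end June 6 > June 14? ✗; start June 1 > June 10? ✗ → no.
standup: end June 12 > June 24? ✗; end June 12 > June 14? ✗; start June 11 > June 10? ✓ → no.
triage: end June 28 > June 24? ✓; end June 28 > June 14? ✓; start June 21 > June 10? ✓ → yes.
Result: load_test, planning, reindex, triage.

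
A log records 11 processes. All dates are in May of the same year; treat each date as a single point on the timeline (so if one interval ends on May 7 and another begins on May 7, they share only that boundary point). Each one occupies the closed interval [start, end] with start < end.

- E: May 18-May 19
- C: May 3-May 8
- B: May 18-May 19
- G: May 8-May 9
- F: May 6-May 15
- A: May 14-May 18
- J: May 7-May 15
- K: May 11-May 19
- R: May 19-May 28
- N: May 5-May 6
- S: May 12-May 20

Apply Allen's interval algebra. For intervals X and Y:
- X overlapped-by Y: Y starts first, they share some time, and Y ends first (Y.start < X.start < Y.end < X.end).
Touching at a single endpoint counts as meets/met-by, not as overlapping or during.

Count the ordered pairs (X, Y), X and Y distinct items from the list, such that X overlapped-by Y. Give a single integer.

Checking all 110 ordered pairs for relation 'overlapped-by'; matching pairs in alphabetical order:
(A, F): A overlapped-by F ✓
(A, J): A overlapped-by J ✓
(F, C): F overlapped-by C ✓
(J, C): J overlapped-by C ✓
(K, F): K overlapped-by F ✓
(K, J): K overlapped-by J ✓
(R, S): R overlapped-by S ✓
(S, F): S overlapped-by F ✓
(S, J): S overlapped-by J ✓
(S, K): S overlapped-by K ✓
Count: 10.

10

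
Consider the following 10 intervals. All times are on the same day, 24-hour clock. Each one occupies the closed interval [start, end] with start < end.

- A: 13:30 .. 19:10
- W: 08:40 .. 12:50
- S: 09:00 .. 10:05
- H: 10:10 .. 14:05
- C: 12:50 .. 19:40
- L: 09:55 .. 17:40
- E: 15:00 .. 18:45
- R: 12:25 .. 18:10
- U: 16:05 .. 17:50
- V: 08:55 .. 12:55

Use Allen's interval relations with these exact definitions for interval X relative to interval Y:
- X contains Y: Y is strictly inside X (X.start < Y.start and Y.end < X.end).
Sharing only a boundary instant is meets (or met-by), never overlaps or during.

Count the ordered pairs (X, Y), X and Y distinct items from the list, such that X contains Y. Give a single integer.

10

Checking all 90 ordered pairs for relation 'contains'; matching pairs in alphabetical order:
(A, E): A contains E ✓
(A, U): A contains U ✓
(C, A): C contains A ✓
(C, E): C contains E ✓
(C, U): C contains U ✓
(E, U): E contains U ✓
(L, H): L contains H ✓
(R, U): R contains U ✓
(V, S): V contains S ✓
(W, S): W contains S ✓
Count: 10.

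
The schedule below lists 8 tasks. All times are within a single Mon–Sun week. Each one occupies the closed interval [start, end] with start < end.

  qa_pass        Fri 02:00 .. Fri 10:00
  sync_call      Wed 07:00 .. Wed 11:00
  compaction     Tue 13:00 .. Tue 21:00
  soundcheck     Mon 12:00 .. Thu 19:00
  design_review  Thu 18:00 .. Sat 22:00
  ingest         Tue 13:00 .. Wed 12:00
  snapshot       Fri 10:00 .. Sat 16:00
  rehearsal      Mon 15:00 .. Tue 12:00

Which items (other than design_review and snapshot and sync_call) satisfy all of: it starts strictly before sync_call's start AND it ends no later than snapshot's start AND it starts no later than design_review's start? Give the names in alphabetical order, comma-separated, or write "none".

compaction, ingest, rehearsal, soundcheck

Conditions: its start is strictly before sync_call's start (X.start < Wed 07:00) AND its end is no later than snapshot's start (X.end <= Fri 10:00) AND its start is no later than design_review's start (X.start <= Thu 18:00).
compaction: start Tue 13:00 < Wed 07:00? ✓; end Tue 21:00 <= Fri 10:00? ✓; start Tue 13:00 <= Thu 18:00? ✓ → yes.
ingest: start Tue 13:00 < Wed 07:00? ✓; end Wed 12:00 <= Fri 10:00? ✓; start Tue 13:00 <= Thu 18:00? ✓ → yes.
qa_pass: start Fri 02:00 < Wed 07:00? ✗; end Fri 10:00 <= Fri 10:00? ✓; start Fri 02:00 <= Thu 18:00? ✗ → no.
rehearsal: start Mon 15:00 < Wed 07:00? ✓; end Tue 12:00 <= Fri 10:00? ✓; start Mon 15:00 <= Thu 18:00? ✓ → yes.
soundcheck: start Mon 12:00 < Wed 07:00? ✓; end Thu 19:00 <= Fri 10:00? ✓; start Mon 12:00 <= Thu 18:00? ✓ → yes.
Result: compaction, ingest, rehearsal, soundcheck.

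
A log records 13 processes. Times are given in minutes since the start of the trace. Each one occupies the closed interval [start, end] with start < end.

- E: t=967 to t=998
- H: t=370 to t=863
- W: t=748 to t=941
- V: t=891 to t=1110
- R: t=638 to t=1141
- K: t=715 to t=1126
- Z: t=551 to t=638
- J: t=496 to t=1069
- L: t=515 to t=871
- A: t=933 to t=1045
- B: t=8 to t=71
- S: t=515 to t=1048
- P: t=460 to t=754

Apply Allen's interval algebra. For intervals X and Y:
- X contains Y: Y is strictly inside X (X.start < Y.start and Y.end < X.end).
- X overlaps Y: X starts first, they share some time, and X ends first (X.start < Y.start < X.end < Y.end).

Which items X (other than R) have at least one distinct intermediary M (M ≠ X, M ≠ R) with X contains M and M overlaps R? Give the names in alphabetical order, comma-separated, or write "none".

H, J

Target R = [t=638, t=1141].
Intermediaries M with M overlaps R: H, J, L, P, S.
Via H — items with X contains H: none.
Via J — items with X contains J: none.
Via L — items with X contains L: J.
Via P — items with X contains P: H.
Via S — items with X contains S: J.
Union: H, J.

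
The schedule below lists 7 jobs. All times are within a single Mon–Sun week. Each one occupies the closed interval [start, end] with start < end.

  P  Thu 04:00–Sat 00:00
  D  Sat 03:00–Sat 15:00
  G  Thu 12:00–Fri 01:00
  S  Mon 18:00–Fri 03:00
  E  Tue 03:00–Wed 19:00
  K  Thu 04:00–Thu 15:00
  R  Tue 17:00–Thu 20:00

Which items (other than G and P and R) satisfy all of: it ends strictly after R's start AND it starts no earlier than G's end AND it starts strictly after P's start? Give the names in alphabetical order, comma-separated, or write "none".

D

Conditions: its end is strictly after R's start (X.end > Tue 17:00) AND its start is no earlier than G's end (X.start >= Fri 01:00) AND its start is strictly after P's start (X.start > Thu 04:00).
D: end Sat 15:00 > Tue 17:00? ✓; start Sat 03:00 >= Fri 01:00? ✓; start Sat 03:00 > Thu 04:00? ✓ → yes.
E: end Wed 19:00 > Tue 17:00? ✓; start Tue 03:00 >= Fri 01:00? ✗; start Tue 03:00 > Thu 04:00? ✗ → no.
K: end Thu 15:00 > Tue 17:00? ✓; start Thu 04:00 >= Fri 01:00? ✗; start Thu 04:00 > Thu 04:00? ✗ → no.
S: end Fri 03:00 > Tue 17:00? ✓; start Mon 18:00 >= Fri 01:00? ✗; start Mon 18:00 > Thu 04:00? ✗ → no.
Result: D.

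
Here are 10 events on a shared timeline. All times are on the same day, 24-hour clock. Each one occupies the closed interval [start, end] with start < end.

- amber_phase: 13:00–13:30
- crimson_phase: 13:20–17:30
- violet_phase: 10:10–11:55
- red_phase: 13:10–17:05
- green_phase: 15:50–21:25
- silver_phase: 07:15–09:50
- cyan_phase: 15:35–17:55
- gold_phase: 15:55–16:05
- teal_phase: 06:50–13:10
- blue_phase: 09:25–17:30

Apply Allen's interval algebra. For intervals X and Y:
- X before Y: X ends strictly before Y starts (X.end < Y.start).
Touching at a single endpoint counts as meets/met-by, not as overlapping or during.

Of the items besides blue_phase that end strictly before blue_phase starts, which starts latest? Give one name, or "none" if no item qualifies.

none

Target blue_phase = [09:25, 17:30].
amber_phase [13:00, 13:30] → during → excluded.
crimson_phase [13:20, 17:30] → finishes → excluded.
cyan_phase [15:35, 17:55] → overlapped-by → excluded.
gold_phase [15:55, 16:05] → during → excluded.
green_phase [15:50, 21:25] → overlapped-by → excluded.
red_phase [13:10, 17:05] → during → excluded.
silver_phase [07:15, 09:50] → overlaps → excluded.
teal_phase [06:50, 13:10] → overlaps → excluded.
violet_phase [10:10, 11:55] → during → excluded.
No candidates → none.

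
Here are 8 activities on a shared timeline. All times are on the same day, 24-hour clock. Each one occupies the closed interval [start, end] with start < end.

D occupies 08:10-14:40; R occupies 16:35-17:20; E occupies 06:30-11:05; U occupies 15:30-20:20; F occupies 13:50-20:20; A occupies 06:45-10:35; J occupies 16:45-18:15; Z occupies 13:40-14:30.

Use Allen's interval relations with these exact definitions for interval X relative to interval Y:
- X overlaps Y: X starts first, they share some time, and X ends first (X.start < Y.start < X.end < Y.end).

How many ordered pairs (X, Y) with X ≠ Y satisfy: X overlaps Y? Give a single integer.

5

Checking all 56 ordered pairs for relation 'overlaps'; matching pairs in alphabetical order:
(A, D): A overlaps D ✓
(D, F): D overlaps F ✓
(E, D): E overlaps D ✓
(R, J): R overlaps J ✓
(Z, F): Z overlaps F ✓
Count: 5.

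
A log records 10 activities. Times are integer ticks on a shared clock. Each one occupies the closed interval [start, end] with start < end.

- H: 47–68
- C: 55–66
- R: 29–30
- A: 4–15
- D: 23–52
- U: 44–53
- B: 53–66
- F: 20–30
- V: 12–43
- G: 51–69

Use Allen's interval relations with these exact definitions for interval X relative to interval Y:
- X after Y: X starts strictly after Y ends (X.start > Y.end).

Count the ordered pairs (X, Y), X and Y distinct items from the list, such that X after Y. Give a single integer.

Checking all 90 ordered pairs for relation 'after'; matching pairs in alphabetical order:
(B, A): B after A ✓
(B, D): B after D ✓
(B, F): B after F ✓
(B, R): B after R ✓
(B, V): B after V ✓
(C, A): C after A ✓
(C, D): C after D ✓
(C, F): C after F ✓
(C, R): C after R ✓
(C, U): C after U ✓
(C, V): C after V ✓
(D, A): D after A ✓
(F, A): F after A ✓
(G, A): G after A ✓
(G, F): G after F ✓
(G, R): G after R ✓
(G, V): G after V ✓
(H, A): H after A ✓
(H, F): H after F ✓
(H, R): H after R ✓
(H, V): H after V ✓
(R, A): R after A ✓
(U, A): U after A ✓
(U, F): U after F ✓
... plus 2 further pairs not listed.
Count: 26.

26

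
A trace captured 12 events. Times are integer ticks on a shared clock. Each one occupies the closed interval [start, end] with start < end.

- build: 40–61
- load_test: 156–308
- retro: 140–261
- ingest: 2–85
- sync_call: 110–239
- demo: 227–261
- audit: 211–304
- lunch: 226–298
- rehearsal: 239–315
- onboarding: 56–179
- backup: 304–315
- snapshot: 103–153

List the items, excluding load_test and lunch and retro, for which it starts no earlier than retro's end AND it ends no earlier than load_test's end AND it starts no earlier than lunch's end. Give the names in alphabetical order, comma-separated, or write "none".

Conditions: its start is no earlier than retro's end (X.start >= 261) AND its end is no earlier than load_test's end (X.end >= 308) AND its start is no earlier than lunch's end (X.start >= 298).
audit: start 211 >= 261? ✗; end 304 >= 308? ✗; start 211 >= 298? ✗ → no.
backup: start 304 >= 261? ✓; end 315 >= 308? ✓; start 304 >= 298? ✓ → yes.
build: start 40 >= 261? ✗; end 61 >= 308? ✗; start 40 >= 298? ✗ → no.
demo: start 227 >= 261? ✗; end 261 >= 308? ✗; start 227 >= 298? ✗ → no.
ingest: start 2 >= 261? ✗; end 85 >= 308? ✗; start 2 >= 298? ✗ → no.
onboarding: start 56 >= 261? ✗; end 179 >= 308? ✗; start 56 >= 298? ✗ → no.
rehearsal: start 239 >= 261? ✗; end 315 >= 308? ✓; start 239 >= 298? ✗ → no.
snapshot: start 103 >= 261? ✗; end 153 >= 308? ✗; start 103 >= 298? ✗ → no.
sync_call: start 110 >= 261? ✗; end 239 >= 308? ✗; start 110 >= 298? ✗ → no.
Result: backup.

backup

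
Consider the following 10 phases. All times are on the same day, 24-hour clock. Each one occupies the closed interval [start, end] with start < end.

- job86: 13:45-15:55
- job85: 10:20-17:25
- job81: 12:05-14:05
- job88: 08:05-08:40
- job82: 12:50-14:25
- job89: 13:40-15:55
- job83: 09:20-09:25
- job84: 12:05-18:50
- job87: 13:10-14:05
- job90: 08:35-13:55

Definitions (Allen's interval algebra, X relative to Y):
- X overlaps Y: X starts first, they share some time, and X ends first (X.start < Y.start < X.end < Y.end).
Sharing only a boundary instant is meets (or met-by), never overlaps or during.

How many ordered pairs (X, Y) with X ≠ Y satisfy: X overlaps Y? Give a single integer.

16

Checking all 90 ordered pairs for relation 'overlaps'; matching pairs in alphabetical order:
(job81, job82): job81 overlaps job82 ✓
(job81, job86): job81 overlaps job86 ✓
(job81, job89): job81 overlaps job89 ✓
(job82, job86): job82 overlaps job86 ✓
(job82, job89): job82 overlaps job89 ✓
(job85, job84): job85 overlaps job84 ✓
(job87, job86): job87 overlaps job86 ✓
(job87, job89): job87 overlaps job89 ✓
(job88, job90): job88 overlaps job90 ✓
(job90, job81): job90 overlaps job81 ✓
(job90, job82): job90 overlaps job82 ✓
(job90, job84): job90 overlaps job84 ✓
(job90, job85): job90 overlaps job85 ✓
(job90, job86): job90 overlaps job86 ✓
(job90, job87): job90 overlaps job87 ✓
(job90, job89): job90 overlaps job89 ✓
Count: 16.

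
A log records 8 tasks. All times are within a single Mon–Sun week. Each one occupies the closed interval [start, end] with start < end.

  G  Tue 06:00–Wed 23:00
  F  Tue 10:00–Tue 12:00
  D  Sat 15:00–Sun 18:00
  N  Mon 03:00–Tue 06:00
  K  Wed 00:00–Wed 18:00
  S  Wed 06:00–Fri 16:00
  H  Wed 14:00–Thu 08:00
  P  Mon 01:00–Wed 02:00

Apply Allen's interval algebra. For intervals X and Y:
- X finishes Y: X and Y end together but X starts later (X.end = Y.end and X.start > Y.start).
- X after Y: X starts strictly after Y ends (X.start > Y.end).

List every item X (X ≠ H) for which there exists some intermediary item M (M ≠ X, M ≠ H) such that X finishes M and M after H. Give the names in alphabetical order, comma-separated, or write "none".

none

Target H = [Wed 14:00, Thu 08:00].
Intermediaries M with M after H: D.
Via D — items with X finishes D: none.
Union: none.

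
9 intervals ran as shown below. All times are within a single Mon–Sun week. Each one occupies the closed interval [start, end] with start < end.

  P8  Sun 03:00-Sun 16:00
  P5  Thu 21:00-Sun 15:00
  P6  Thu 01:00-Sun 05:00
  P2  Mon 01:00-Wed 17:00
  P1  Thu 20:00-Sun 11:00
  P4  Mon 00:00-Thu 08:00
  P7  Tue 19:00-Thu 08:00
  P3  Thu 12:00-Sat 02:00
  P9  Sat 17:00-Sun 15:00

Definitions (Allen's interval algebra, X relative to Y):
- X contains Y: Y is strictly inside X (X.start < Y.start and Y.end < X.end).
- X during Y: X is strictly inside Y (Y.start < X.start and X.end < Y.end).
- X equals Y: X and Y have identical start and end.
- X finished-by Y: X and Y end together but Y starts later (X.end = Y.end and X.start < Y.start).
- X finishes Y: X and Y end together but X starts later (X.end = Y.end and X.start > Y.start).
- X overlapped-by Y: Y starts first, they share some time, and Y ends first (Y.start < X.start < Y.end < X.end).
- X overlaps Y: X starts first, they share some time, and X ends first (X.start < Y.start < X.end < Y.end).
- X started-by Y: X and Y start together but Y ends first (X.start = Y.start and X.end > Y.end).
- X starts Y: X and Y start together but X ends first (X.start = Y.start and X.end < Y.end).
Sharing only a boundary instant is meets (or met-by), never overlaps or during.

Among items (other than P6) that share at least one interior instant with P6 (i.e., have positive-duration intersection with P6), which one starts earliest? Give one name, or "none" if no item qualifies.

Target P6 = [Thu 01:00, Sun 05:00].
P1 [Thu 20:00, Sun 11:00] → overlapped-by → candidate.
P2 [Mon 01:00, Wed 17:00] → before → excluded.
P3 [Thu 12:00, Sat 02:00] → during → candidate.
P4 [Mon 00:00, Thu 08:00] → overlaps → candidate.
P5 [Thu 21:00, Sun 15:00] → overlapped-by → candidate.
P7 [Tue 19:00, Thu 08:00] → overlaps → candidate.
P8 [Sun 03:00, Sun 16:00] → overlapped-by → candidate.
P9 [Sat 17:00, Sun 15:00] → overlapped-by → candidate.
Among candidates, earliest start is Mon 00:00 → P4.

P4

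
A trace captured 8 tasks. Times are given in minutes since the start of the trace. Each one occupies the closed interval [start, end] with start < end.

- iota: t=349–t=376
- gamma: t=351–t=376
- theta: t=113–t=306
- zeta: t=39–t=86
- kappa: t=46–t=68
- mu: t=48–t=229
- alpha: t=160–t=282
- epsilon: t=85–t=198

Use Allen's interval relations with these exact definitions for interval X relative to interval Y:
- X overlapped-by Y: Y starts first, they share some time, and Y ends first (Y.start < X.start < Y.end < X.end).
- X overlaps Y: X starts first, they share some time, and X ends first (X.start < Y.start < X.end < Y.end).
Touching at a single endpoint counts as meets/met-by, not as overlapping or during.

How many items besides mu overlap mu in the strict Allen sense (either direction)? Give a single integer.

4

Target mu = [t=48, t=229].
alpha [t=160, t=282] → overlapped-by → counts.
epsilon [t=85, t=198] → during → no.
gamma [t=351, t=376] → after → no.
iota [t=349, t=376] → after → no.
kappa [t=46, t=68] → overlaps → counts.
theta [t=113, t=306] → overlapped-by → counts.
zeta [t=39, t=86] → overlaps → counts.
Total: 4.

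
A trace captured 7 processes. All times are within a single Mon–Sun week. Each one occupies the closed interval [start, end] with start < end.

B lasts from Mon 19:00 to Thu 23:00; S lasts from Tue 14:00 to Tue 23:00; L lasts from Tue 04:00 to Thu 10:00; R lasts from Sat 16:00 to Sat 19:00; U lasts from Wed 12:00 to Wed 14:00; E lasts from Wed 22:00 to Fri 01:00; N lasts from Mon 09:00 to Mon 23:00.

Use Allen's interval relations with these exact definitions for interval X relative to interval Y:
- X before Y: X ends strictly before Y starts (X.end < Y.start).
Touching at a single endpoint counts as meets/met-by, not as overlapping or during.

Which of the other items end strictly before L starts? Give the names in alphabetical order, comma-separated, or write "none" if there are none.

N

Target L = [Tue 04:00, Thu 10:00].
B [Mon 19:00, Thu 23:00] → contains → no.
E [Wed 22:00, Fri 01:00] → overlapped-by → no.
N [Mon 09:00, Mon 23:00] → before → yes.
R [Sat 16:00, Sat 19:00] → after → no.
S [Tue 14:00, Tue 23:00] → during → no.
U [Wed 12:00, Wed 14:00] → during → no.
Result: N.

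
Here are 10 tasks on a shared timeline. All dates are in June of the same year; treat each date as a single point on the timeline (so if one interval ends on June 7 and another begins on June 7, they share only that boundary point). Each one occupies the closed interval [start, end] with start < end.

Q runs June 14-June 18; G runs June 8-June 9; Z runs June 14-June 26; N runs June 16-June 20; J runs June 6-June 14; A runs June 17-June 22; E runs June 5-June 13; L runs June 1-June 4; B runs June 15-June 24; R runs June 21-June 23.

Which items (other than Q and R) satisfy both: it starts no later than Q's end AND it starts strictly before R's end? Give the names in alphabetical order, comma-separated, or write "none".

A, B, E, G, J, L, N, Z

Conditions: its start is no later than Q's end (X.start <= June 18) AND its start is strictly before R's end (X.start < June 23).
A: start June 17 <= June 18? ✓; start June 17 < June 23? ✓ → yes.
B: start June 15 <= June 18? ✓; start June 15 < June 23? ✓ → yes.
E: start June 5 <= June 18? ✓; start June 5 < June 23? ✓ → yes.
G: start June 8 <= June 18? ✓; start June 8 < June 23? ✓ → yes.
J: start June 6 <= June 18? ✓; start June 6 < June 23? ✓ → yes.
L: start June 1 <= June 18? ✓; start June 1 < June 23? ✓ → yes.
N: start June 16 <= June 18? ✓; start June 16 < June 23? ✓ → yes.
Z: start June 14 <= June 18? ✓; start June 14 < June 23? ✓ → yes.
Result: A, B, E, G, J, L, N, Z.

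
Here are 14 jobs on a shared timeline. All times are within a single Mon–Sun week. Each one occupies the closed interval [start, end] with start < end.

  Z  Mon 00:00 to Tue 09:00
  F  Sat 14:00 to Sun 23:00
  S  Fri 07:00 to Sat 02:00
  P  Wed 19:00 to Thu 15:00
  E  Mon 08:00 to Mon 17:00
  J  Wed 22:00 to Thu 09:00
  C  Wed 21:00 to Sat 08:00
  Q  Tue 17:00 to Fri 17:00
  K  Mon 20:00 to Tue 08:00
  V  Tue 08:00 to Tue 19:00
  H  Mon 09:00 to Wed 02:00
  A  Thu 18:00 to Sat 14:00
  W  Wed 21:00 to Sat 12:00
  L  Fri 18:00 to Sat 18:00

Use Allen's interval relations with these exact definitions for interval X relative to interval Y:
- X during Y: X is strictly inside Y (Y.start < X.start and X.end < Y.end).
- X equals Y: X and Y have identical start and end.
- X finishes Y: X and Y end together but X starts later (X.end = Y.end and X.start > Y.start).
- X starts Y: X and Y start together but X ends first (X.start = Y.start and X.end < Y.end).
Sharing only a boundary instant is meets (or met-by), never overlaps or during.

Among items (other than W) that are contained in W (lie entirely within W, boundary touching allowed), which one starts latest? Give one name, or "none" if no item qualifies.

S

Target W = [Wed 21:00, Sat 12:00].
A [Thu 18:00, Sat 14:00] → overlapped-by → excluded.
C [Wed 21:00, Sat 08:00] → starts → candidate.
E [Mon 08:00, Mon 17:00] → before → excluded.
F [Sat 14:00, Sun 23:00] → after → excluded.
H [Mon 09:00, Wed 02:00] → before → excluded.
J [Wed 22:00, Thu 09:00] → during → candidate.
K [Mon 20:00, Tue 08:00] → before → excluded.
L [Fri 18:00, Sat 18:00] → overlapped-by → excluded.
P [Wed 19:00, Thu 15:00] → overlaps → excluded.
Q [Tue 17:00, Fri 17:00] → overlaps → excluded.
S [Fri 07:00, Sat 02:00] → during → candidate.
V [Tue 08:00, Tue 19:00] → before → excluded.
Z [Mon 00:00, Tue 09:00] → before → excluded.
Among candidates, latest start is Fri 07:00 → S.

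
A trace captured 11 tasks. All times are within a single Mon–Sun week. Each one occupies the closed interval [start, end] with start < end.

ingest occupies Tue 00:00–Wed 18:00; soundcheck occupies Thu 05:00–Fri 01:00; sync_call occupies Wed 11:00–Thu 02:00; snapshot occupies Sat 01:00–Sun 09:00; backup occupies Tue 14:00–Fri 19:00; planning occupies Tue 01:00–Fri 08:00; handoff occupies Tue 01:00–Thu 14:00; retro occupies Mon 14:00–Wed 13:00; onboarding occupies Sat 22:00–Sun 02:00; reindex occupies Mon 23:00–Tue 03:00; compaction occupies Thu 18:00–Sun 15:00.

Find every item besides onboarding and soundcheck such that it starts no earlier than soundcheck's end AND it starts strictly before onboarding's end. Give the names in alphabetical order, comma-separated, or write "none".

snapshot

Conditions: its start is no earlier than soundcheck's end (X.start >= Fri 01:00) AND its start is strictly before onboarding's end (X.start < Sun 02:00).
backup: start Tue 14:00 >= Fri 01:00? ✗; start Tue 14:00 < Sun 02:00? ✓ → no.
compaction: start Thu 18:00 >= Fri 01:00? ✗; start Thu 18:00 < Sun 02:00? ✓ → no.
handoff: start Tue 01:00 >= Fri 01:00? ✗; start Tue 01:00 < Sun 02:00? ✓ → no.
ingest: start Tue 00:00 >= Fri 01:00? ✗; start Tue 00:00 < Sun 02:00? ✓ → no.
planning: start Tue 01:00 >= Fri 01:00? ✗; start Tue 01:00 < Sun 02:00? ✓ → no.
reindex: start Mon 23:00 >= Fri 01:00? ✗; start Mon 23:00 < Sun 02:00? ✓ → no.
retro: start Mon 14:00 >= Fri 01:00? ✗; start Mon 14:00 < Sun 02:00? ✓ → no.
snapshot: start Sat 01:00 >= Fri 01:00? ✓; start Sat 01:00 < Sun 02:00? ✓ → yes.
sync_call: start Wed 11:00 >= Fri 01:00? ✗; start Wed 11:00 < Sun 02:00? ✓ → no.
Result: snapshot.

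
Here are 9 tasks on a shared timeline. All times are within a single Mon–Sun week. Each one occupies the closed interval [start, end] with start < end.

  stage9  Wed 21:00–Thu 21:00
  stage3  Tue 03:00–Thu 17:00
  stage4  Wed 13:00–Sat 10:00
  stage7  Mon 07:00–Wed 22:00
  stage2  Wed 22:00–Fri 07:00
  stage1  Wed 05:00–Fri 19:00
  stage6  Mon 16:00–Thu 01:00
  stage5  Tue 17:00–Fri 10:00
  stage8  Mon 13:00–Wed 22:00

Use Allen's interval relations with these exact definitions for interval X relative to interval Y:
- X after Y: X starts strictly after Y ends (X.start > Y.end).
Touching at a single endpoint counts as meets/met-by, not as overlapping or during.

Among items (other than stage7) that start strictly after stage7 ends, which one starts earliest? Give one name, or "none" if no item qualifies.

none

Target stage7 = [Mon 07:00, Wed 22:00].
stage1 [Wed 05:00, Fri 19:00] → overlapped-by → excluded.
stage2 [Wed 22:00, Fri 07:00] → met-by → excluded.
stage3 [Tue 03:00, Thu 17:00] → overlapped-by → excluded.
stage4 [Wed 13:00, Sat 10:00] → overlapped-by → excluded.
stage5 [Tue 17:00, Fri 10:00] → overlapped-by → excluded.
stage6 [Mon 16:00, Thu 01:00] → overlapped-by → excluded.
stage8 [Mon 13:00, Wed 22:00] → finishes → excluded.
stage9 [Wed 21:00, Thu 21:00] → overlapped-by → excluded.
No candidates → none.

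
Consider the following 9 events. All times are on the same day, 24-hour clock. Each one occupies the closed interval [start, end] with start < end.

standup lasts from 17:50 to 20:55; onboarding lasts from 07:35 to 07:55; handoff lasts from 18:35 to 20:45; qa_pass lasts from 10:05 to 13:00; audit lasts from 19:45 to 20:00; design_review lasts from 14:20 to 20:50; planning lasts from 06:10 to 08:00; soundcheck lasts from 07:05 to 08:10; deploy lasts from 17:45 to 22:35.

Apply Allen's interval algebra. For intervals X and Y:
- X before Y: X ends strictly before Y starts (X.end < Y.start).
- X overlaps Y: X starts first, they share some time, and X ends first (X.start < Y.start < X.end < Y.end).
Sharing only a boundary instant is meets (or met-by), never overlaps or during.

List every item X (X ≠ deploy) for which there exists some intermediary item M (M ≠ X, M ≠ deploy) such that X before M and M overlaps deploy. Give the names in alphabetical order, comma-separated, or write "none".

Target deploy = [17:45, 22:35].
Intermediaries M with M overlaps deploy: design_review.
Via design_review — items with X before design_review: onboarding, planning, qa_pass, soundcheck.
Union: onboarding, planning, qa_pass, soundcheck.

onboarding, planning, qa_pass, soundcheck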